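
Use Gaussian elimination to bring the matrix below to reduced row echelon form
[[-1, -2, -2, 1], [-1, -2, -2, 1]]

[[1, 2, 2, -1], [0, 0, 0, 0]]

Multiply R1 by -1.
  [  1   2   2  -1 ]
  [ -1  -2  -2   1 ]
Add R1 to R2.
  [ 1  2  2  -1 ]
  [ 0  0  0   0 ]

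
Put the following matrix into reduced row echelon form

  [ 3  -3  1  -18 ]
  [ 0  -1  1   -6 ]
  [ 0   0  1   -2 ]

[[1, 0, 0, -4/3], [0, 1, 0, 4], [0, 0, 1, -2]]

Multiply r1 by 1/3.
  [ 1  -1  1/3  -6 ]
  [ 0  -1    1  -6 ]
  [ 0   0    1  -2 ]
Multiply r2 by -1.
  [ 1  -1  1/3  -6 ]
  [ 0   1   -1   6 ]
  [ 0   0    1  -2 ]
Add r3 to r2.
  [ 1  -1  1/3  -6 ]
  [ 0   1    0   4 ]
  [ 0   0    1  -2 ]
Subtract 1/3 times r3 from r1.
  [ 1  -1  0  -16/3 ]
  [ 0   1  0      4 ]
  [ 0   0  1     -2 ]
Add r2 to r1.
  [ 1  0  0  -4/3 ]
  [ 0  1  0     4 ]
  [ 0  0  1    -2 ]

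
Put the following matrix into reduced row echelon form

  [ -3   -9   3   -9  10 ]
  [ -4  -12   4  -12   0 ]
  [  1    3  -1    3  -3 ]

Multiply R1 by -1/3.
  [  1    3  -1    3  -10/3 ]
  [ -4  -12   4  -12      0 ]
  [  1    3  -1    3     -3 ]
Add 4 times R1 to R2.
  [ 1  3  -1  3  -10/3 ]
  [ 0  0   0  0  -40/3 ]
  [ 1  3  -1  3     -3 ]
Subtract R1 from R3.
  [ 1  3  -1  3  -10/3 ]
  [ 0  0   0  0  -40/3 ]
  [ 0  0   0  0    1/3 ]
Multiply R2 by -3/40.
  [ 1  3  -1  3  -10/3 ]
  [ 0  0   0  0      1 ]
  [ 0  0   0  0    1/3 ]
Subtract 1/3 times R2 from R3.
  [ 1  3  -1  3  -10/3 ]
  [ 0  0   0  0      1 ]
  [ 0  0   0  0      0 ]
Add 10/3 times R2 to R1.
  [ 1  3  -1  3  0 ]
  [ 0  0   0  0  1 ]
  [ 0  0   0  0  0 ]

[[1, 3, -1, 3, 0], [0, 0, 0, 0, 1], [0, 0, 0, 0, 0]]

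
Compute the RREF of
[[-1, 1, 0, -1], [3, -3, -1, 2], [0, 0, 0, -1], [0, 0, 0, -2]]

[[1, -1, 0, 0], [0, 0, 1, 0], [0, 0, 0, 1], [0, 0, 0, 0]]

r1 := -1·r1
  [ 1  -1   0   1 ]
  [ 3  -3  -1   2 ]
  [ 0   0   0  -1 ]
  [ 0   0   0  -2 ]
r2 := r2 − 3·r1
  [ 1  -1   0   1 ]
  [ 0   0  -1  -1 ]
  [ 0   0   0  -1 ]
  [ 0   0   0  -2 ]
r2 := -1·r2
  [ 1  -1  0   1 ]
  [ 0   0  1   1 ]
  [ 0   0  0  -1 ]
  [ 0   0  0  -2 ]
r3 := -1·r3
  [ 1  -1  0   1 ]
  [ 0   0  1   1 ]
  [ 0   0  0   1 ]
  [ 0   0  0  -2 ]
r4 := r4 + 2·r3
  [ 1  -1  0  1 ]
  [ 0   0  1  1 ]
  [ 0   0  0  1 ]
  [ 0   0  0  0 ]
r2 := r2 − r3
  [ 1  -1  0  1 ]
  [ 0   0  1  0 ]
  [ 0   0  0  1 ]
  [ 0   0  0  0 ]
r1 := r1 − r3
  [ 1  -1  0  0 ]
  [ 0   0  1  0 ]
  [ 0   0  0  1 ]
  [ 0   0  0  0 ]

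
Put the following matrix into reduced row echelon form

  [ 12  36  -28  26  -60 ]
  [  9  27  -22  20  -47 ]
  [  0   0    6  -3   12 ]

[[1, 3, 0, 1, -1/3], [0, 0, 1, -1/2, 2], [0, 0, 0, 0, 0]]

R1 := 1/12·R1
  [ 1   3  -7/3  13/6   -5 ]
  [ 9  27   -22    20  -47 ]
  [ 0   0     6    -3   12 ]
R2 := R2 − 9·R1
  [ 1  3  -7/3  13/6  -5 ]
  [ 0  0    -1   1/2  -2 ]
  [ 0  0     6    -3  12 ]
R2 := -1·R2
  [ 1  3  -7/3  13/6  -5 ]
  [ 0  0     1  -1/2   2 ]
  [ 0  0     6    -3  12 ]
R3 := R3 − 6·R2
  [ 1  3  -7/3  13/6  -5 ]
  [ 0  0     1  -1/2   2 ]
  [ 0  0     0     0   0 ]
R1 := R1 + 7/3·R2
  [ 1  3  0     1  -1/3 ]
  [ 0  0  1  -1/2     2 ]
  [ 0  0  0     0     0 ]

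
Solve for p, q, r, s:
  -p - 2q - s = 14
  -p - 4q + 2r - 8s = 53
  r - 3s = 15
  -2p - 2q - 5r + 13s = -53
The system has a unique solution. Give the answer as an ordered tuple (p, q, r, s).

(-5, -3, 6, -3)

Form the augmented matrix and row-reduce:
  [ -1  -2   0  -1  |   14 ]
  [ -1  -4   2  -8  |   53 ]
  [  0   0   1  -3  |   15 ]
  [ -2  -2  -5  13  |  -53 ]
R1 := -1·R1
R2 := R2 + R1
R4 := R4 + 2·R1
R2 := -1/2·R2
R4 := R4 − 2·R2
R4 := R4 + 3·R3
R4 := -1·R4
R3 := R3 + 3·R4
R2 := R2 − 7/2·R4
R1 := R1 − R4
R2 := R2 + R3
R1 := R1 − 2·R2
Reading off the last column: p = -5, q = -3, r = 6, s = -3.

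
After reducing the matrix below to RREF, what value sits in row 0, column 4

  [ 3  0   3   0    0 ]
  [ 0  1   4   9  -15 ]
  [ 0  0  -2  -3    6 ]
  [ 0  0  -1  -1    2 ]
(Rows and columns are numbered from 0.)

R1 ← 1/3·R1
  [ 1  0   1   0    0 ]
  [ 0  1   4   9  -15 ]
  [ 0  0  -2  -3    6 ]
  [ 0  0  -1  -1    2 ]
R3 ← -1/2·R3
  [ 1  0   1    0    0 ]
  [ 0  1   4    9  -15 ]
  [ 0  0   1  3/2   -3 ]
  [ 0  0  -1   -1    2 ]
R4 ← R4 + R3
  [ 1  0  1    0    0 ]
  [ 0  1  4    9  -15 ]
  [ 0  0  1  3/2   -3 ]
  [ 0  0  0  1/2   -1 ]
R4 ← 2·R4
  [ 1  0  1    0    0 ]
  [ 0  1  4    9  -15 ]
  [ 0  0  1  3/2   -3 ]
  [ 0  0  0    1   -2 ]
R3 ← R3 − 3/2·R4
  [ 1  0  1  0    0 ]
  [ 0  1  4  9  -15 ]
  [ 0  0  1  0    0 ]
  [ 0  0  0  1   -2 ]
R2 ← R2 − 9·R4
  [ 1  0  1  0   0 ]
  [ 0  1  4  0   3 ]
  [ 0  0  1  0   0 ]
  [ 0  0  0  1  -2 ]
R2 ← R2 − 4·R3
  [ 1  0  1  0   0 ]
  [ 0  1  0  0   3 ]
  [ 0  0  1  0   0 ]
  [ 0  0  0  1  -2 ]
R1 ← R1 − R3
  [ 1  0  0  0   0 ]
  [ 0  1  0  0   3 ]
  [ 0  0  1  0   0 ]
  [ 0  0  0  1  -2 ]

0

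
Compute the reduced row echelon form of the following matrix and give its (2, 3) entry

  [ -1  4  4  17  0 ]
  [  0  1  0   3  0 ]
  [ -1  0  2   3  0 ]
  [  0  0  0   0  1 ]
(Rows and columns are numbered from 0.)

ρ1 → -1·ρ1
  [  1  -4  -4  -17  0 ]
  [  0   1   0    3  0 ]
  [ -1   0   2    3  0 ]
  [  0   0   0    0  1 ]
ρ3 → ρ3 + ρ1
  [ 1  -4  -4  -17  0 ]
  [ 0   1   0    3  0 ]
  [ 0  -4  -2  -14  0 ]
  [ 0   0   0    0  1 ]
ρ3 → ρ3 + 4·ρ2
  [ 1  -4  -4  -17  0 ]
  [ 0   1   0    3  0 ]
  [ 0   0  -2   -2  0 ]
  [ 0   0   0    0  1 ]
ρ3 → -1/2·ρ3
  [ 1  -4  -4  -17  0 ]
  [ 0   1   0    3  0 ]
  [ 0   0   1    1  0 ]
  [ 0   0   0    0  1 ]
ρ1 → ρ1 + 4·ρ3
  [ 1  -4  0  -13  0 ]
  [ 0   1  0    3  0 ]
  [ 0   0  1    1  0 ]
  [ 0   0  0    0  1 ]
ρ1 → ρ1 + 4·ρ2
  [ 1  0  0  -1  0 ]
  [ 0  1  0   3  0 ]
  [ 0  0  1   1  0 ]
  [ 0  0  0   0  1 ]

1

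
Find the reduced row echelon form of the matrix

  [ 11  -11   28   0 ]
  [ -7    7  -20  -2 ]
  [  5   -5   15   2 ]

[[1, -1, 0, 0], [0, 0, 1, 0], [0, 0, 0, 1]]

R1 ← 1/11·R1
  [  1  -1  28/11   0 ]
  [ -7   7    -20  -2 ]
  [  5  -5     15   2 ]
R2 ← R2 + 7·R1
  [ 1  -1   28/11   0 ]
  [ 0   0  -24/11  -2 ]
  [ 5  -5      15   2 ]
R3 ← R3 − 5·R1
  [ 1  -1   28/11   0 ]
  [ 0   0  -24/11  -2 ]
  [ 0   0   25/11   2 ]
R2 ← -11/24·R2
  [ 1  -1  28/11      0 ]
  [ 0   0      1  11/12 ]
  [ 0   0  25/11      2 ]
R3 ← R3 − 25/11·R2
  [ 1  -1  28/11      0 ]
  [ 0   0      1  11/12 ]
  [ 0   0      0  -1/12 ]
R3 ← -12·R3
  [ 1  -1  28/11      0 ]
  [ 0   0      1  11/12 ]
  [ 0   0      0      1 ]
R2 ← R2 − 11/12·R3
  [ 1  -1  28/11  0 ]
  [ 0   0      1  0 ]
  [ 0   0      0  1 ]
R1 ← R1 − 28/11·R2
  [ 1  -1  0  0 ]
  [ 0   0  1  0 ]
  [ 0   0  0  1 ]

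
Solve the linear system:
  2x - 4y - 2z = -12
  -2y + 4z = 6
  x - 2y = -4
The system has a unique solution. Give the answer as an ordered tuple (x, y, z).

(-2, 1, 2)

Form the augmented matrix and row-reduce:
  [ 2  -4  -2  |  -12 ]
  [ 0  -2   4  |    6 ]
  [ 1  -2   0  |   -4 ]
R1 → 1/2·R1
  [ 1  -2  -1  |  -6 ]
  [ 0  -2   4  |   6 ]
  [ 1  -2   0  |  -4 ]
R3 → R3 − R1
  [ 1  -2  -1  |  -6 ]
  [ 0  -2   4  |   6 ]
  [ 0   0   1  |   2 ]
R2 → -1/2·R2
  [ 1  -2  -1  |  -6 ]
  [ 0   1  -2  |  -3 ]
  [ 0   0   1  |   2 ]
R2 → R2 + 2·R3
  [ 1  -2  -1  |  -6 ]
  [ 0   1   0  |   1 ]
  [ 0   0   1  |   2 ]
R1 → R1 + R3
  [ 1  -2  0  |  -4 ]
  [ 0   1  0  |   1 ]
  [ 0   0  1  |   2 ]
R1 → R1 + 2·R2
  [ 1  0  0  |  -2 ]
  [ 0  1  0  |   1 ]
  [ 0  0  1  |   2 ]
Reading off the last column: x = -2, y = 1, z = 2.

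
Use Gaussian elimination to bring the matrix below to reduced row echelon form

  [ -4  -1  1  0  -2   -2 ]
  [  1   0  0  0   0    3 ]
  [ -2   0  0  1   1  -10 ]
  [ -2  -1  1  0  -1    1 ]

R1 → -1/4·R1
  [  1  1/4  -1/4  0  1/2  1/2 ]
  [  1    0     0  0    0    3 ]
  [ -2    0     0  1    1  -10 ]
  [ -2   -1     1  0   -1    1 ]
R2 → R2 − R1
  [  1   1/4  -1/4  0   1/2  1/2 ]
  [  0  -1/4   1/4  0  -1/2  5/2 ]
  [ -2     0     0  1     1  -10 ]
  [ -2    -1     1  0    -1    1 ]
R3 → R3 + 2·R1
  [  1   1/4  -1/4  0   1/2  1/2 ]
  [  0  -1/4   1/4  0  -1/2  5/2 ]
  [  0   1/2  -1/2  1     2   -9 ]
  [ -2    -1     1  0    -1    1 ]
R4 → R4 + 2·R1
  [ 1   1/4  -1/4  0   1/2  1/2 ]
  [ 0  -1/4   1/4  0  -1/2  5/2 ]
  [ 0   1/2  -1/2  1     2   -9 ]
  [ 0  -1/2   1/2  0     0    2 ]
R2 → -4·R2
  [ 1   1/4  -1/4  0  1/2  1/2 ]
  [ 0     1    -1  0    2  -10 ]
  [ 0   1/2  -1/2  1    2   -9 ]
  [ 0  -1/2   1/2  0    0    2 ]
R3 → R3 − 1/2·R2
  [ 1   1/4  -1/4  0  1/2  1/2 ]
  [ 0     1    -1  0    2  -10 ]
  [ 0     0     0  1    1   -4 ]
  [ 0  -1/2   1/2  0    0    2 ]
R4 → R4 + 1/2·R2
  [ 1  1/4  -1/4  0  1/2  1/2 ]
  [ 0    1    -1  0    2  -10 ]
  [ 0    0     0  1    1   -4 ]
  [ 0    0     0  0    1   -3 ]
R3 → R3 − R4
  [ 1  1/4  -1/4  0  1/2  1/2 ]
  [ 0    1    -1  0    2  -10 ]
  [ 0    0     0  1    0   -1 ]
  [ 0    0     0  0    1   -3 ]
R2 → R2 − 2·R4
  [ 1  1/4  -1/4  0  1/2  1/2 ]
  [ 0    1    -1  0    0   -4 ]
  [ 0    0     0  1    0   -1 ]
  [ 0    0     0  0    1   -3 ]
R1 → R1 − 1/2·R4
  [ 1  1/4  -1/4  0  0   2 ]
  [ 0    1    -1  0  0  -4 ]
  [ 0    0     0  1  0  -1 ]
  [ 0    0     0  0  1  -3 ]
R1 → R1 − 1/4·R2
  [ 1  0   0  0  0   3 ]
  [ 0  1  -1  0  0  -4 ]
  [ 0  0   0  1  0  -1 ]
  [ 0  0   0  0  1  -3 ]

[[1, 0, 0, 0, 0, 3], [0, 1, -1, 0, 0, -4], [0, 0, 0, 1, 0, -1], [0, 0, 0, 0, 1, -3]]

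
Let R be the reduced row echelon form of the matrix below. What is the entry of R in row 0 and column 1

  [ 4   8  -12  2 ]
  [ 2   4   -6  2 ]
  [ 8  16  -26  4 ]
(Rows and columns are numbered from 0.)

R1 := 1/4·R1
  [ 1   2   -3  1/2 ]
  [ 2   4   -6    2 ]
  [ 8  16  -26    4 ]
R2 := R2 − 2·R1
  [ 1   2   -3  1/2 ]
  [ 0   0    0    1 ]
  [ 8  16  -26    4 ]
R3 := R3 − 8·R1
  [ 1  2  -3  1/2 ]
  [ 0  0   0    1 ]
  [ 0  0  -2    0 ]
R2 <-> R3
  [ 1  2  -3  1/2 ]
  [ 0  0  -2    0 ]
  [ 0  0   0    1 ]
R2 := -1/2·R2
  [ 1  2  -3  1/2 ]
  [ 0  0   1    0 ]
  [ 0  0   0    1 ]
R1 := R1 − 1/2·R3
  [ 1  2  -3  0 ]
  [ 0  0   1  0 ]
  [ 0  0   0  1 ]
R1 := R1 + 3·R2
  [ 1  2  0  0 ]
  [ 0  0  1  0 ]
  [ 0  0  0  1 ]

2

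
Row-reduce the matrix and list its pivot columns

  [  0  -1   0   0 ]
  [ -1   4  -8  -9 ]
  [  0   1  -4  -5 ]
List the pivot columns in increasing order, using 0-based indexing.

R1 ↔ R2
  [ -1   4  -8  -9 ]
  [  0  -1   0   0 ]
  [  0   1  -4  -5 ]
R1 → -1·R1
  [ 1  -4   8   9 ]
  [ 0  -1   0   0 ]
  [ 0   1  -4  -5 ]
R2 → -1·R2
  [ 1  -4   8   9 ]
  [ 0   1   0   0 ]
  [ 0   1  -4  -5 ]
R3 → R3 − R2
  [ 1  -4   8   9 ]
  [ 0   1   0   0 ]
  [ 0   0  -4  -5 ]
R3 → -1/4·R3
  [ 1  -4  8    9 ]
  [ 0   1  0    0 ]
  [ 0   0  1  5/4 ]
R1 → R1 − 8·R3
  [ 1  -4  0   -1 ]
  [ 0   1  0    0 ]
  [ 0   0  1  5/4 ]
R1 → R1 + 4·R2
  [ 1  0  0   -1 ]
  [ 0  1  0    0 ]
  [ 0  0  1  5/4 ]
Pivot columns are the columns containing a leading 1.

0, 1, 2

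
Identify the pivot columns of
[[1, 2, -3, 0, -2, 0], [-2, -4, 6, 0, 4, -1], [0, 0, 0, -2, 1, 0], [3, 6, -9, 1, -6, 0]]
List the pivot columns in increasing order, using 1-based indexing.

Add 2 times ρ1 to ρ2.
Subtract 3 times ρ1 from ρ4.
Swap ρ2 and ρ3.
Multiply ρ2 by -1/2.
Subtract ρ2 from ρ4.
Swap ρ3 and ρ4.
Multiply ρ3 by 2.
Multiply ρ4 by -1.
Add 1/2 times ρ3 to ρ2.
Add 2 times ρ3 to ρ1.
Pivot columns are the columns containing a leading 1.

1, 4, 5, 6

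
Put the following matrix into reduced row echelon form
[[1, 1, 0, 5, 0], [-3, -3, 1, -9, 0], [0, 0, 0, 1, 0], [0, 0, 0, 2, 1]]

[[1, 1, 0, 0, 0], [0, 0, 1, 0, 0], [0, 0, 0, 1, 0], [0, 0, 0, 0, 1]]

ρ2 -> ρ2 + 3·ρ1
  [ 1  1  0  5  0 ]
  [ 0  0  1  6  0 ]
  [ 0  0  0  1  0 ]
  [ 0  0  0  2  1 ]
ρ4 -> ρ4 − 2·ρ3
  [ 1  1  0  5  0 ]
  [ 0  0  1  6  0 ]
  [ 0  0  0  1  0 ]
  [ 0  0  0  0  1 ]
ρ2 -> ρ2 − 6·ρ3
  [ 1  1  0  5  0 ]
  [ 0  0  1  0  0 ]
  [ 0  0  0  1  0 ]
  [ 0  0  0  0  1 ]
ρ1 -> ρ1 − 5·ρ3
  [ 1  1  0  0  0 ]
  [ 0  0  1  0  0 ]
  [ 0  0  0  1  0 ]
  [ 0  0  0  0  1 ]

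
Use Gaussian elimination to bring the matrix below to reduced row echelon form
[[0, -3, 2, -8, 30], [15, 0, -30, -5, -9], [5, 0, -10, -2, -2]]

Swap R1 and R2.
  [ 15   0  -30  -5  -9 ]
  [  0  -3    2  -8  30 ]
  [  5   0  -10  -2  -2 ]
Multiply R1 by 1/15.
  [ 1   0   -2  -1/3  -3/5 ]
  [ 0  -3    2    -8    30 ]
  [ 5   0  -10    -2    -2 ]
Subtract 5 times R1 from R3.
  [ 1   0  -2  -1/3  -3/5 ]
  [ 0  -3   2    -8    30 ]
  [ 0   0   0  -1/3     1 ]
Multiply R2 by -1/3.
  [ 1  0    -2  -1/3  -3/5 ]
  [ 0  1  -2/3   8/3   -10 ]
  [ 0  0     0  -1/3     1 ]
Multiply R3 by -3.
  [ 1  0    -2  -1/3  -3/5 ]
  [ 0  1  -2/3   8/3   -10 ]
  [ 0  0     0     1    -3 ]
Subtract 8/3 times R3 from R2.
  [ 1  0    -2  -1/3  -3/5 ]
  [ 0  1  -2/3     0    -2 ]
  [ 0  0     0     1    -3 ]
Add 1/3 times R3 to R1.
  [ 1  0    -2  0  -8/5 ]
  [ 0  1  -2/3  0    -2 ]
  [ 0  0     0  1    -3 ]

[[1, 0, -2, 0, -8/5], [0, 1, -2/3, 0, -2], [0, 0, 0, 1, -3]]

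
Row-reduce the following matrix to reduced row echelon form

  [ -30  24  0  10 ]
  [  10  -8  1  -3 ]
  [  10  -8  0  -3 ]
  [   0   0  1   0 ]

[[1, -4/5, 0, 0], [0, 0, 1, 0], [0, 0, 0, 1], [0, 0, 0, 0]]

r1 -> -1/30·r1
r2 -> r2 − 10·r1
r3 -> r3 − 10·r1
r4 -> r4 − r2
r3 -> 3·r3
r4 -> r4 + 1/3·r3
r2 -> r2 − 1/3·r3
r1 -> r1 + 1/3·r3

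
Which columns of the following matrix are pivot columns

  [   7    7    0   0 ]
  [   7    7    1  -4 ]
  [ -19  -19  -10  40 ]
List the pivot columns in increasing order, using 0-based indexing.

Multiply R1 by 1/7.
  [   1    1    0   0 ]
  [   7    7    1  -4 ]
  [ -19  -19  -10  40 ]
Subtract 7 times R1 from R2.
  [   1    1    0   0 ]
  [   0    0    1  -4 ]
  [ -19  -19  -10  40 ]
Add 19 times R1 to R3.
  [ 1  1    0   0 ]
  [ 0  0    1  -4 ]
  [ 0  0  -10  40 ]
Add 10 times R2 to R3.
  [ 1  1  0   0 ]
  [ 0  0  1  -4 ]
  [ 0  0  0   0 ]
Pivot columns are the columns containing a leading 1.

0, 2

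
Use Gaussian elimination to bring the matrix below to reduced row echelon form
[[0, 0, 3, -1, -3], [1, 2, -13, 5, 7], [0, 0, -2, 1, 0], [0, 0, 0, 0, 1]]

[[1, 2, 0, 0, 0], [0, 0, 1, 0, 0], [0, 0, 0, 1, 0], [0, 0, 0, 0, 1]]

Swap ρ1 and ρ2.
  [ 1  2  -13   5   7 ]
  [ 0  0    3  -1  -3 ]
  [ 0  0   -2   1   0 ]
  [ 0  0    0   0   1 ]
Multiply ρ2 by 1/3.
  [ 1  2  -13     5   7 ]
  [ 0  0    1  -1/3  -1 ]
  [ 0  0   -2     1   0 ]
  [ 0  0    0     0   1 ]
Add 2 times ρ2 to ρ3.
  [ 1  2  -13     5   7 ]
  [ 0  0    1  -1/3  -1 ]
  [ 0  0    0   1/3  -2 ]
  [ 0  0    0     0   1 ]
Multiply ρ3 by 3.
  [ 1  2  -13     5   7 ]
  [ 0  0    1  -1/3  -1 ]
  [ 0  0    0     1  -6 ]
  [ 0  0    0     0   1 ]
Add 6 times ρ4 to ρ3.
  [ 1  2  -13     5   7 ]
  [ 0  0    1  -1/3  -1 ]
  [ 0  0    0     1   0 ]
  [ 0  0    0     0   1 ]
Add ρ4 to ρ2.
  [ 1  2  -13     5  7 ]
  [ 0  0    1  -1/3  0 ]
  [ 0  0    0     1  0 ]
  [ 0  0    0     0  1 ]
Subtract 7 times ρ4 from ρ1.
  [ 1  2  -13     5  0 ]
  [ 0  0    1  -1/3  0 ]
  [ 0  0    0     1  0 ]
  [ 0  0    0     0  1 ]
Add 1/3 times ρ3 to ρ2.
  [ 1  2  -13  5  0 ]
  [ 0  0    1  0  0 ]
  [ 0  0    0  1  0 ]
  [ 0  0    0  0  1 ]
Subtract 5 times ρ3 from ρ1.
  [ 1  2  -13  0  0 ]
  [ 0  0    1  0  0 ]
  [ 0  0    0  1  0 ]
  [ 0  0    0  0  1 ]
Add 13 times ρ2 to ρ1.
  [ 1  2  0  0  0 ]
  [ 0  0  1  0  0 ]
  [ 0  0  0  1  0 ]
  [ 0  0  0  0  1 ]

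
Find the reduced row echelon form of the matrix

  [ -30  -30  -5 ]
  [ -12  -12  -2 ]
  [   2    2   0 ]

[[1, 1, 0], [0, 0, 1], [0, 0, 0]]

Multiply r1 by -1/30.
Add 12 times r1 to r2.
Subtract 2 times r1 from r3.
Swap r2 and r3.
Multiply r2 by -3.
Subtract 1/6 times r2 from r1.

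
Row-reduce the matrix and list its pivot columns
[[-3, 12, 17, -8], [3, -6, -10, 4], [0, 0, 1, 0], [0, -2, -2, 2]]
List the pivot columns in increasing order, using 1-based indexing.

ρ1 → -1/3·ρ1
  [ 1  -4  -17/3  8/3 ]
  [ 3  -6    -10    4 ]
  [ 0   0      1    0 ]
  [ 0  -2     -2    2 ]
ρ2 → ρ2 − 3·ρ1
  [ 1  -4  -17/3  8/3 ]
  [ 0   6      7   -4 ]
  [ 0   0      1    0 ]
  [ 0  -2     -2    2 ]
ρ2 → 1/6·ρ2
  [ 1  -4  -17/3   8/3 ]
  [ 0   1    7/6  -2/3 ]
  [ 0   0      1     0 ]
  [ 0  -2     -2     2 ]
ρ4 → ρ4 + 2·ρ2
  [ 1  -4  -17/3   8/3 ]
  [ 0   1    7/6  -2/3 ]
  [ 0   0      1     0 ]
  [ 0   0    1/3   2/3 ]
ρ4 → ρ4 − 1/3·ρ3
  [ 1  -4  -17/3   8/3 ]
  [ 0   1    7/6  -2/3 ]
  [ 0   0      1     0 ]
  [ 0   0      0   2/3 ]
ρ4 → 3/2·ρ4
  [ 1  -4  -17/3   8/3 ]
  [ 0   1    7/6  -2/3 ]
  [ 0   0      1     0 ]
  [ 0   0      0     1 ]
ρ2 → ρ2 + 2/3·ρ4
  [ 1  -4  -17/3  8/3 ]
  [ 0   1    7/6    0 ]
  [ 0   0      1    0 ]
  [ 0   0      0    1 ]
ρ1 → ρ1 − 8/3·ρ4
  [ 1  -4  -17/3  0 ]
  [ 0   1    7/6  0 ]
  [ 0   0      1  0 ]
  [ 0   0      0  1 ]
ρ2 → ρ2 − 7/6·ρ3
  [ 1  -4  -17/3  0 ]
  [ 0   1      0  0 ]
  [ 0   0      1  0 ]
  [ 0   0      0  1 ]
ρ1 → ρ1 + 17/3·ρ3
  [ 1  -4  0  0 ]
  [ 0   1  0  0 ]
  [ 0   0  1  0 ]
  [ 0   0  0  1 ]
ρ1 → ρ1 + 4·ρ2
  [ 1  0  0  0 ]
  [ 0  1  0  0 ]
  [ 0  0  1  0 ]
  [ 0  0  0  1 ]
Pivot columns are the columns containing a leading 1.

1, 2, 3, 4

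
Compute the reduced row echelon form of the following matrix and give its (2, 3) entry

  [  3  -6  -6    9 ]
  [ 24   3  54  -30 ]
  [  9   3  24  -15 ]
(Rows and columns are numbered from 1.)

R1 ← 1/3·R1
  [  1  -2  -2    3 ]
  [ 24   3  54  -30 ]
  [  9   3  24  -15 ]
R2 ← R2 − 24·R1
  [ 1  -2   -2     3 ]
  [ 0  51  102  -102 ]
  [ 9   3   24   -15 ]
R3 ← R3 − 9·R1
  [ 1  -2   -2     3 ]
  [ 0  51  102  -102 ]
  [ 0  21   42   -42 ]
R2 ← 1/51·R2
  [ 1  -2  -2    3 ]
  [ 0   1   2   -2 ]
  [ 0  21  42  -42 ]
R3 ← R3 − 21·R2
  [ 1  -2  -2   3 ]
  [ 0   1   2  -2 ]
  [ 0   0   0   0 ]
R1 ← R1 + 2·R2
  [ 1  0  2  -1 ]
  [ 0  1  2  -2 ]
  [ 0  0  0   0 ]

2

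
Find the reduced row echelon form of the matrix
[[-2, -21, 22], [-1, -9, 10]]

Multiply r1 by -1/2.
  [  1  21/2  -11 ]
  [ -1    -9   10 ]
Add r1 to r2.
  [ 1  21/2  -11 ]
  [ 0   3/2   -1 ]
Multiply r2 by 2/3.
  [ 1  21/2   -11 ]
  [ 0     1  -2/3 ]
Subtract 21/2 times r2 from r1.
  [ 1  0    -4 ]
  [ 0  1  -2/3 ]

[[1, 0, -4], [0, 1, -2/3]]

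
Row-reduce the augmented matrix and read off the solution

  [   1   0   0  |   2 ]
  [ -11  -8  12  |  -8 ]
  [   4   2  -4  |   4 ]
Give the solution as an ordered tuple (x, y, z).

Add 11 times R1 to R2.
Subtract 4 times R1 from R3.
Multiply R2 by -1/8.
Subtract 2 times R2 from R3.
Multiply R3 by -1.
Add 3/2 times R3 to R2.
Reading off the last column: x = 2, y = -1, z = 1/2.

(2, -1, 1/2)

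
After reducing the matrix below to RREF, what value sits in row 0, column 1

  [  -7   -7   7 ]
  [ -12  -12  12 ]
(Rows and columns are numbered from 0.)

R1 -> -1/7·R1
R2 -> R2 + 12·R1

1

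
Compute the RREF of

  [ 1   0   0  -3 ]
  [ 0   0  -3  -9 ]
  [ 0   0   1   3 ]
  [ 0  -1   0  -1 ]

[[1, 0, 0, -3], [0, 1, 0, 1], [0, 0, 1, 3], [0, 0, 0, 0]]

R2 <-> R4
  [ 1   0   0  -3 ]
  [ 0  -1   0  -1 ]
  [ 0   0   1   3 ]
  [ 0   0  -3  -9 ]
R2 → -1·R2
  [ 1  0   0  -3 ]
  [ 0  1   0   1 ]
  [ 0  0   1   3 ]
  [ 0  0  -3  -9 ]
R4 → R4 + 3·R3
  [ 1  0  0  -3 ]
  [ 0  1  0   1 ]
  [ 0  0  1   3 ]
  [ 0  0  0   0 ]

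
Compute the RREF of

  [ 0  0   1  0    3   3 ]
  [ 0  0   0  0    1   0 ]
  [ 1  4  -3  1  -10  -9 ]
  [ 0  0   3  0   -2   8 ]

Swap R1 and R3.
  [ 1  4  -3  1  -10  -9 ]
  [ 0  0   0  0    1   0 ]
  [ 0  0   1  0    3   3 ]
  [ 0  0   3  0   -2   8 ]
Swap R2 and R3.
  [ 1  4  -3  1  -10  -9 ]
  [ 0  0   1  0    3   3 ]
  [ 0  0   0  0    1   0 ]
  [ 0  0   3  0   -2   8 ]
Subtract 3 times R2 from R4.
  [ 1  4  -3  1  -10  -9 ]
  [ 0  0   1  0    3   3 ]
  [ 0  0   0  0    1   0 ]
  [ 0  0   0  0  -11  -1 ]
Add 11 times R3 to R4.
  [ 1  4  -3  1  -10  -9 ]
  [ 0  0   1  0    3   3 ]
  [ 0  0   0  0    1   0 ]
  [ 0  0   0  0    0  -1 ]
Multiply R4 by -1.
  [ 1  4  -3  1  -10  -9 ]
  [ 0  0   1  0    3   3 ]
  [ 0  0   0  0    1   0 ]
  [ 0  0   0  0    0   1 ]
Subtract 3 times R4 from R2.
  [ 1  4  -3  1  -10  -9 ]
  [ 0  0   1  0    3   0 ]
  [ 0  0   0  0    1   0 ]
  [ 0  0   0  0    0   1 ]
Add 9 times R4 to R1.
  [ 1  4  -3  1  -10  0 ]
  [ 0  0   1  0    3  0 ]
  [ 0  0   0  0    1  0 ]
  [ 0  0   0  0    0  1 ]
Subtract 3 times R3 from R2.
  [ 1  4  -3  1  -10  0 ]
  [ 0  0   1  0    0  0 ]
  [ 0  0   0  0    1  0 ]
  [ 0  0   0  0    0  1 ]
Add 10 times R3 to R1.
  [ 1  4  -3  1  0  0 ]
  [ 0  0   1  0  0  0 ]
  [ 0  0   0  0  1  0 ]
  [ 0  0   0  0  0  1 ]
Add 3 times R2 to R1.
  [ 1  4  0  1  0  0 ]
  [ 0  0  1  0  0  0 ]
  [ 0  0  0  0  1  0 ]
  [ 0  0  0  0  0  1 ]

[[1, 4, 0, 1, 0, 0], [0, 0, 1, 0, 0, 0], [0, 0, 0, 0, 1, 0], [0, 0, 0, 0, 0, 1]]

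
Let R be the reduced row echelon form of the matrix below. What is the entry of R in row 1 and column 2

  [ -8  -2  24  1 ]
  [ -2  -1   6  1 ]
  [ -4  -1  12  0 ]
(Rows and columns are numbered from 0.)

0

R1 := -1/8·R1
R2 := R2 + 2·R1
R3 := R3 + 4·R1
R2 := -2·R2
R3 := -2·R3
R2 := R2 + 3/2·R3
R1 := R1 + 1/8·R3
R1 := R1 − 1/4·R2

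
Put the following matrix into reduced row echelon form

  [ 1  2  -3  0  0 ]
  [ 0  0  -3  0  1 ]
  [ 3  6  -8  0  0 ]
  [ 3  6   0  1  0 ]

r3 := r3 − 3·r1
r4 := r4 − 3·r1
r2 := -1/3·r2
r3 := r3 − r2
r4 := r4 − 9·r2
r3 <-> r4
r4 := 3·r4
r3 := r3 − 3·r4
r2 := r2 + 1/3·r4
r1 := r1 + 3·r2

[[1, 2, 0, 0, 0], [0, 0, 1, 0, 0], [0, 0, 0, 1, 0], [0, 0, 0, 0, 1]]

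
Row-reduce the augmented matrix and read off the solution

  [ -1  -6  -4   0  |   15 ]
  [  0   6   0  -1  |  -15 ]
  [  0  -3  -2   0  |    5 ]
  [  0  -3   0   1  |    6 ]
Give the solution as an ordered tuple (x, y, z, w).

ρ1 ← -1·ρ1
  [ 1   6   4   0  |  -15 ]
  [ 0   6   0  -1  |  -15 ]
  [ 0  -3  -2   0  |    5 ]
  [ 0  -3   0   1  |    6 ]
ρ2 ← 1/6·ρ2
  [ 1   6   4     0  |   -15 ]
  [ 0   1   0  -1/6  |  -5/2 ]
  [ 0  -3  -2     0  |     5 ]
  [ 0  -3   0     1  |     6 ]
ρ3 ← ρ3 + 3·ρ2
  [ 1   6   4     0  |   -15 ]
  [ 0   1   0  -1/6  |  -5/2 ]
  [ 0   0  -2  -1/2  |  -5/2 ]
  [ 0  -3   0     1  |     6 ]
ρ4 ← ρ4 + 3·ρ2
  [ 1  6   4     0  |   -15 ]
  [ 0  1   0  -1/6  |  -5/2 ]
  [ 0  0  -2  -1/2  |  -5/2 ]
  [ 0  0   0   1/2  |  -3/2 ]
ρ3 ← -1/2·ρ3
  [ 1  6  4     0  |   -15 ]
  [ 0  1  0  -1/6  |  -5/2 ]
  [ 0  0  1   1/4  |   5/4 ]
  [ 0  0  0   1/2  |  -3/2 ]
ρ4 ← 2·ρ4
  [ 1  6  4     0  |   -15 ]
  [ 0  1  0  -1/6  |  -5/2 ]
  [ 0  0  1   1/4  |   5/4 ]
  [ 0  0  0     1  |    -3 ]
ρ3 ← ρ3 − 1/4·ρ4
  [ 1  6  4     0  |   -15 ]
  [ 0  1  0  -1/6  |  -5/2 ]
  [ 0  0  1     0  |     2 ]
  [ 0  0  0     1  |    -3 ]
ρ2 ← ρ2 + 1/6·ρ4
  [ 1  6  4  0  |  -15 ]
  [ 0  1  0  0  |   -3 ]
  [ 0  0  1  0  |    2 ]
  [ 0  0  0  1  |   -3 ]
ρ1 ← ρ1 − 4·ρ3
  [ 1  6  0  0  |  -23 ]
  [ 0  1  0  0  |   -3 ]
  [ 0  0  1  0  |    2 ]
  [ 0  0  0  1  |   -3 ]
ρ1 ← ρ1 − 6·ρ2
  [ 1  0  0  0  |  -5 ]
  [ 0  1  0  0  |  -3 ]
  [ 0  0  1  0  |   2 ]
  [ 0  0  0  1  |  -3 ]
Reading off the last column: x = -5, y = -3, z = 2, w = -3.

(-5, -3, 2, -3)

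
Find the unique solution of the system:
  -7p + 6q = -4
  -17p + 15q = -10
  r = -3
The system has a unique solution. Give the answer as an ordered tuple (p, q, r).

Form the augmented matrix and row-reduce:
  [  -7   6  0  |   -4 ]
  [ -17  15  0  |  -10 ]
  [   0   0  1  |   -3 ]
r1 ← -1/7·r1
r2 ← r2 + 17·r1
r2 ← 7/3·r2
r1 ← r1 + 6/7·r2
Reading off the last column: p = 0, q = -2/3, r = -3.

(0, -2/3, -3)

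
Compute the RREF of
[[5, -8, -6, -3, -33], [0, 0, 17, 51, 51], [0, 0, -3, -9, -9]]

[[1, -8/5, 0, 3, -3], [0, 0, 1, 3, 3], [0, 0, 0, 0, 0]]

r1 → 1/5·r1
r2 → 1/17·r2
r3 → r3 + 3·r2
r1 → r1 + 6/5·r2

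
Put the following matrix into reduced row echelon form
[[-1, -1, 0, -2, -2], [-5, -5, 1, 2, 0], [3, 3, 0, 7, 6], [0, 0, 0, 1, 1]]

ρ1 -> -1·ρ1
  [  1   1  0  2  2 ]
  [ -5  -5  1  2  0 ]
  [  3   3  0  7  6 ]
  [  0   0  0  1  1 ]
ρ2 -> ρ2 + 5·ρ1
  [ 1  1  0   2   2 ]
  [ 0  0  1  12  10 ]
  [ 3  3  0   7   6 ]
  [ 0  0  0   1   1 ]
ρ3 -> ρ3 − 3·ρ1
  [ 1  1  0   2   2 ]
  [ 0  0  1  12  10 ]
  [ 0  0  0   1   0 ]
  [ 0  0  0   1   1 ]
ρ4 -> ρ4 − ρ3
  [ 1  1  0   2   2 ]
  [ 0  0  1  12  10 ]
  [ 0  0  0   1   0 ]
  [ 0  0  0   0   1 ]
ρ2 -> ρ2 − 10·ρ4
  [ 1  1  0   2  2 ]
  [ 0  0  1  12  0 ]
  [ 0  0  0   1  0 ]
  [ 0  0  0   0  1 ]
ρ1 -> ρ1 − 2·ρ4
  [ 1  1  0   2  0 ]
  [ 0  0  1  12  0 ]
  [ 0  0  0   1  0 ]
  [ 0  0  0   0  1 ]
ρ2 -> ρ2 − 12·ρ3
  [ 1  1  0  2  0 ]
  [ 0  0  1  0  0 ]
  [ 0  0  0  1  0 ]
  [ 0  0  0  0  1 ]
ρ1 -> ρ1 − 2·ρ3
  [ 1  1  0  0  0 ]
  [ 0  0  1  0  0 ]
  [ 0  0  0  1  0 ]
  [ 0  0  0  0  1 ]

[[1, 1, 0, 0, 0], [0, 0, 1, 0, 0], [0, 0, 0, 1, 0], [0, 0, 0, 0, 1]]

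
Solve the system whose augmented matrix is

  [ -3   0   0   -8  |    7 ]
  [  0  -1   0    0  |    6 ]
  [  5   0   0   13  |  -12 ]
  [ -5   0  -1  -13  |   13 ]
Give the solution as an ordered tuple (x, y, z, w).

(-5, -6, -1, 1)

R1 -> -1/3·R1
  [  1   0   0  8/3  |  -7/3 ]
  [  0  -1   0    0  |     6 ]
  [  5   0   0   13  |   -12 ]
  [ -5   0  -1  -13  |    13 ]
R3 -> R3 − 5·R1
  [  1   0   0   8/3  |  -7/3 ]
  [  0  -1   0     0  |     6 ]
  [  0   0   0  -1/3  |  -1/3 ]
  [ -5   0  -1   -13  |    13 ]
R4 -> R4 + 5·R1
  [ 1   0   0   8/3  |  -7/3 ]
  [ 0  -1   0     0  |     6 ]
  [ 0   0   0  -1/3  |  -1/3 ]
  [ 0   0  -1   1/3  |   4/3 ]
R2 -> -1·R2
  [ 1  0   0   8/3  |  -7/3 ]
  [ 0  1   0     0  |    -6 ]
  [ 0  0   0  -1/3  |  -1/3 ]
  [ 0  0  -1   1/3  |   4/3 ]
R3 <-> R4
  [ 1  0   0   8/3  |  -7/3 ]
  [ 0  1   0     0  |    -6 ]
  [ 0  0  -1   1/3  |   4/3 ]
  [ 0  0   0  -1/3  |  -1/3 ]
R3 -> -1·R3
  [ 1  0  0   8/3  |  -7/3 ]
  [ 0  1  0     0  |    -6 ]
  [ 0  0  1  -1/3  |  -4/3 ]
  [ 0  0  0  -1/3  |  -1/3 ]
R4 -> -3·R4
  [ 1  0  0   8/3  |  -7/3 ]
  [ 0  1  0     0  |    -6 ]
  [ 0  0  1  -1/3  |  -4/3 ]
  [ 0  0  0     1  |     1 ]
R3 -> R3 + 1/3·R4
  [ 1  0  0  8/3  |  -7/3 ]
  [ 0  1  0    0  |    -6 ]
  [ 0  0  1    0  |    -1 ]
  [ 0  0  0    1  |     1 ]
R1 -> R1 − 8/3·R4
  [ 1  0  0  0  |  -5 ]
  [ 0  1  0  0  |  -6 ]
  [ 0  0  1  0  |  -1 ]
  [ 0  0  0  1  |   1 ]
Reading off the last column: x = -5, y = -6, z = -1, w = 1.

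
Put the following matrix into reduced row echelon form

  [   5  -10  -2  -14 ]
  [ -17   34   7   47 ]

[[1, -2, 0, -4], [0, 0, 1, -3]]

Multiply R1 by 1/5.
  [   1  -2  -2/5  -14/5 ]
  [ -17  34     7     47 ]
Add 17 times R1 to R2.
  [ 1  -2  -2/5  -14/5 ]
  [ 0   0   1/5   -3/5 ]
Multiply R2 by 5.
  [ 1  -2  -2/5  -14/5 ]
  [ 0   0     1     -3 ]
Add 2/5 times R2 to R1.
  [ 1  -2  0  -4 ]
  [ 0   0  1  -3 ]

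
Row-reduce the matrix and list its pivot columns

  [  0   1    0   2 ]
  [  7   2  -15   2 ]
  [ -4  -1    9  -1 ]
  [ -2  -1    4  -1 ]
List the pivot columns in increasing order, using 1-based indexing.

R1 <=> R2
  [  7   2  -15   2 ]
  [  0   1    0   2 ]
  [ -4  -1    9  -1 ]
  [ -2  -1    4  -1 ]
R1 → 1/7·R1
  [  1  2/7  -15/7  2/7 ]
  [  0    1      0    2 ]
  [ -4   -1      9   -1 ]
  [ -2   -1      4   -1 ]
R3 → R3 + 4·R1
  [  1  2/7  -15/7  2/7 ]
  [  0    1      0    2 ]
  [  0  1/7    3/7  1/7 ]
  [ -2   -1      4   -1 ]
R4 → R4 + 2·R1
  [ 1   2/7  -15/7   2/7 ]
  [ 0     1      0     2 ]
  [ 0   1/7    3/7   1/7 ]
  [ 0  -3/7   -2/7  -3/7 ]
R3 → R3 − 1/7·R2
  [ 1   2/7  -15/7   2/7 ]
  [ 0     1      0     2 ]
  [ 0     0    3/7  -1/7 ]
  [ 0  -3/7   -2/7  -3/7 ]
R4 → R4 + 3/7·R2
  [ 1  2/7  -15/7   2/7 ]
  [ 0    1      0     2 ]
  [ 0    0    3/7  -1/7 ]
  [ 0    0   -2/7   3/7 ]
R3 → 7/3·R3
  [ 1  2/7  -15/7   2/7 ]
  [ 0    1      0     2 ]
  [ 0    0      1  -1/3 ]
  [ 0    0   -2/7   3/7 ]
R4 → R4 + 2/7·R3
  [ 1  2/7  -15/7   2/7 ]
  [ 0    1      0     2 ]
  [ 0    0      1  -1/3 ]
  [ 0    0      0   1/3 ]
R4 → 3·R4
  [ 1  2/7  -15/7   2/7 ]
  [ 0    1      0     2 ]
  [ 0    0      1  -1/3 ]
  [ 0    0      0     1 ]
R3 → R3 + 1/3·R4
  [ 1  2/7  -15/7  2/7 ]
  [ 0    1      0    2 ]
  [ 0    0      1    0 ]
  [ 0    0      0    1 ]
R2 → R2 − 2·R4
  [ 1  2/7  -15/7  2/7 ]
  [ 0    1      0    0 ]
  [ 0    0      1    0 ]
  [ 0    0      0    1 ]
R1 → R1 − 2/7·R4
  [ 1  2/7  -15/7  0 ]
  [ 0    1      0  0 ]
  [ 0    0      1  0 ]
  [ 0    0      0  1 ]
R1 → R1 + 15/7·R3
  [ 1  2/7  0  0 ]
  [ 0    1  0  0 ]
  [ 0    0  1  0 ]
  [ 0    0  0  1 ]
R1 → R1 − 2/7·R2
  [ 1  0  0  0 ]
  [ 0  1  0  0 ]
  [ 0  0  1  0 ]
  [ 0  0  0  1 ]
Pivot columns are the columns containing a leading 1.

1, 2, 3, 4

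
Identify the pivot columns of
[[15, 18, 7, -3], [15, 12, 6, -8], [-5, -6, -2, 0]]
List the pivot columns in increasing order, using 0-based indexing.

r1 → 1/15·r1
r2 → r2 − 15·r1
r3 → r3 + 5·r1
r2 → -1/6·r2
r3 → 3·r3
r2 → r2 − 1/6·r3
r1 → r1 − 7/15·r3
r1 → r1 − 6/5·r2
Pivot columns are the columns containing a leading 1.

0, 1, 2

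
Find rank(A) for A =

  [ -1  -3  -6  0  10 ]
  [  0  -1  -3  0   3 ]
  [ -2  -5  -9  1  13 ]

ρ1 -> -1·ρ1
  [  1   3   6  0  -10 ]
  [  0  -1  -3  0    3 ]
  [ -2  -5  -9  1   13 ]
ρ3 -> ρ3 + 2·ρ1
  [ 1   3   6  0  -10 ]
  [ 0  -1  -3  0    3 ]
  [ 0   1   3  1   -7 ]
ρ2 -> -1·ρ2
  [ 1  3  6  0  -10 ]
  [ 0  1  3  0   -3 ]
  [ 0  1  3  1   -7 ]
ρ3 -> ρ3 − ρ2
  [ 1  3  6  0  -10 ]
  [ 0  1  3  0   -3 ]
  [ 0  0  0  1   -4 ]
ρ1 -> ρ1 − 3·ρ2
  [ 1  0  -3  0  -1 ]
  [ 0  1   3  0  -3 ]
  [ 0  0   0  1  -4 ]
The reduced form has 3 nonzero rows.

rank = 3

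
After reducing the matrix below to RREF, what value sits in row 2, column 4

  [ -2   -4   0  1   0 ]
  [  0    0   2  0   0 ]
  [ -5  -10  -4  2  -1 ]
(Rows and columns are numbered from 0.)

2

R1 := -1/2·R1
  [  1    2   0  -1/2   0 ]
  [  0    0   2     0   0 ]
  [ -5  -10  -4     2  -1 ]
R3 := R3 + 5·R1
  [ 1  2   0  -1/2   0 ]
  [ 0  0   2     0   0 ]
  [ 0  0  -4  -1/2  -1 ]
R2 := 1/2·R2
  [ 1  2   0  -1/2   0 ]
  [ 0  0   1     0   0 ]
  [ 0  0  -4  -1/2  -1 ]
R3 := R3 + 4·R2
  [ 1  2  0  -1/2   0 ]
  [ 0  0  1     0   0 ]
  [ 0  0  0  -1/2  -1 ]
R3 := -2·R3
  [ 1  2  0  -1/2  0 ]
  [ 0  0  1     0  0 ]
  [ 0  0  0     1  2 ]
R1 := R1 + 1/2·R3
  [ 1  2  0  0  1 ]
  [ 0  0  1  0  0 ]
  [ 0  0  0  1  2 ]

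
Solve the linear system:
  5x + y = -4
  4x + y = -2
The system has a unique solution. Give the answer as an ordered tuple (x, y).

(-2, 6)

Form the augmented matrix and row-reduce:
  [ 5  1  |  -4 ]
  [ 4  1  |  -2 ]
ρ1 ← 1/5·ρ1
  [ 1  1/5  |  -4/5 ]
  [ 4    1  |    -2 ]
ρ2 ← ρ2 − 4·ρ1
  [ 1  1/5  |  -4/5 ]
  [ 0  1/5  |   6/5 ]
ρ2 ← 5·ρ2
  [ 1  1/5  |  -4/5 ]
  [ 0    1  |     6 ]
ρ1 ← ρ1 − 1/5·ρ2
  [ 1  0  |  -2 ]
  [ 0  1  |   6 ]
Reading off the last column: x = -2, y = 6.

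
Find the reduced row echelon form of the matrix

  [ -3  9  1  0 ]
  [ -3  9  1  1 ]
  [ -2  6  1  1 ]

[[1, -3, 0, 0], [0, 0, 1, 0], [0, 0, 0, 1]]

r1 := -1/3·r1
  [  1  -3  -1/3  0 ]
  [ -3   9     1  1 ]
  [ -2   6     1  1 ]
r2 := r2 + 3·r1
  [  1  -3  -1/3  0 ]
  [  0   0     0  1 ]
  [ -2   6     1  1 ]
r3 := r3 + 2·r1
  [ 1  -3  -1/3  0 ]
  [ 0   0     0  1 ]
  [ 0   0   1/3  1 ]
r2 <-> r3
  [ 1  -3  -1/3  0 ]
  [ 0   0   1/3  1 ]
  [ 0   0     0  1 ]
r2 := 3·r2
  [ 1  -3  -1/3  0 ]
  [ 0   0     1  3 ]
  [ 0   0     0  1 ]
r2 := r2 − 3·r3
  [ 1  -3  -1/3  0 ]
  [ 0   0     1  0 ]
  [ 0   0     0  1 ]
r1 := r1 + 1/3·r2
  [ 1  -3  0  0 ]
  [ 0   0  1  0 ]
  [ 0   0  0  1 ]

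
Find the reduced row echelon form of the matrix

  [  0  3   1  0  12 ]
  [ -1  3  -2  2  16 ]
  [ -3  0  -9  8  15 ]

[[1, 0, 3, 0, -1], [0, 1, 1/3, 0, 4], [0, 0, 0, 1, 3/2]]

R1 <=> R2
R1 → -1·R1
R3 → R3 + 3·R1
R2 → 1/3·R2
R3 → R3 + 9·R2
R3 → 1/2·R3
R1 → R1 + 2·R3
R1 → R1 + 3·R2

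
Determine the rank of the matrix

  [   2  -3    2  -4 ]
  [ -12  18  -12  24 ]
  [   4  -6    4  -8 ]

ρ1 := 1/2·ρ1
  [   1  -3/2    1  -2 ]
  [ -12    18  -12  24 ]
  [   4    -6    4  -8 ]
ρ2 := ρ2 + 12·ρ1
  [ 1  -3/2  1  -2 ]
  [ 0     0  0   0 ]
  [ 4    -6  4  -8 ]
ρ3 := ρ3 − 4·ρ1
  [ 1  -3/2  1  -2 ]
  [ 0     0  0   0 ]
  [ 0     0  0   0 ]
The reduced form has 1 nonzero row.

rank = 1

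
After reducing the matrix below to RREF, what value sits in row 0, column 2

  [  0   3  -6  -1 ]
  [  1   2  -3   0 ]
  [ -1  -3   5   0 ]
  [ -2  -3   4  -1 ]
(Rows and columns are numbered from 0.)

R1 ↔ R2
  [  1   2  -3   0 ]
  [  0   3  -6  -1 ]
  [ -1  -3   5   0 ]
  [ -2  -3   4  -1 ]
R3 -> R3 + R1
  [  1   2  -3   0 ]
  [  0   3  -6  -1 ]
  [  0  -1   2   0 ]
  [ -2  -3   4  -1 ]
R4 -> R4 + 2·R1
  [ 1   2  -3   0 ]
  [ 0   3  -6  -1 ]
  [ 0  -1   2   0 ]
  [ 0   1  -2  -1 ]
R2 -> 1/3·R2
  [ 1   2  -3     0 ]
  [ 0   1  -2  -1/3 ]
  [ 0  -1   2     0 ]
  [ 0   1  -2    -1 ]
R3 -> R3 + R2
  [ 1  2  -3     0 ]
  [ 0  1  -2  -1/3 ]
  [ 0  0   0  -1/3 ]
  [ 0  1  -2    -1 ]
R4 -> R4 − R2
  [ 1  2  -3     0 ]
  [ 0  1  -2  -1/3 ]
  [ 0  0   0  -1/3 ]
  [ 0  0   0  -2/3 ]
R3 -> -3·R3
  [ 1  2  -3     0 ]
  [ 0  1  -2  -1/3 ]
  [ 0  0   0     1 ]
  [ 0  0   0  -2/3 ]
R4 -> R4 + 2/3·R3
  [ 1  2  -3     0 ]
  [ 0  1  -2  -1/3 ]
  [ 0  0   0     1 ]
  [ 0  0   0     0 ]
R2 -> R2 + 1/3·R3
  [ 1  2  -3  0 ]
  [ 0  1  -2  0 ]
  [ 0  0   0  1 ]
  [ 0  0   0  0 ]
R1 -> R1 − 2·R2
  [ 1  0   1  0 ]
  [ 0  1  -2  0 ]
  [ 0  0   0  1 ]
  [ 0  0   0  0 ]

1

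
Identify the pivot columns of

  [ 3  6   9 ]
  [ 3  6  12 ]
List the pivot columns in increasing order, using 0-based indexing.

R1 -> 1/3·R1
  [ 1  2   3 ]
  [ 3  6  12 ]
R2 -> R2 − 3·R1
  [ 1  2  3 ]
  [ 0  0  3 ]
R2 -> 1/3·R2
  [ 1  2  3 ]
  [ 0  0  1 ]
R1 -> R1 − 3·R2
  [ 1  2  0 ]
  [ 0  0  1 ]
Pivot columns are the columns containing a leading 1.

0, 2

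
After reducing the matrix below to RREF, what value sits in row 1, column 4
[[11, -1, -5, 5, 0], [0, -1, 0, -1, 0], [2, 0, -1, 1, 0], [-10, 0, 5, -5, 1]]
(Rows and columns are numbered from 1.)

1

r1 ← 1/11·r1
  [   1  -1/11  -5/11  5/11  0 ]
  [   0     -1      0    -1  0 ]
  [   2      0     -1     1  0 ]
  [ -10      0      5    -5  1 ]
r3 ← r3 − 2·r1
  [   1  -1/11  -5/11  5/11  0 ]
  [   0     -1      0    -1  0 ]
  [   0   2/11  -1/11  1/11  0 ]
  [ -10      0      5    -5  1 ]
r4 ← r4 + 10·r1
  [ 1   -1/11  -5/11   5/11  0 ]
  [ 0      -1      0     -1  0 ]
  [ 0    2/11  -1/11   1/11  0 ]
  [ 0  -10/11   5/11  -5/11  1 ]
r2 ← -1·r2
  [ 1   -1/11  -5/11   5/11  0 ]
  [ 0       1      0      1  0 ]
  [ 0    2/11  -1/11   1/11  0 ]
  [ 0  -10/11   5/11  -5/11  1 ]
r3 ← r3 − 2/11·r2
  [ 1   -1/11  -5/11   5/11  0 ]
  [ 0       1      0      1  0 ]
  [ 0       0  -1/11  -1/11  0 ]
  [ 0  -10/11   5/11  -5/11  1 ]
r4 ← r4 + 10/11·r2
  [ 1  -1/11  -5/11   5/11  0 ]
  [ 0      1      0      1  0 ]
  [ 0      0  -1/11  -1/11  0 ]
  [ 0      0   5/11   5/11  1 ]
r3 ← -11·r3
  [ 1  -1/11  -5/11  5/11  0 ]
  [ 0      1      0     1  0 ]
  [ 0      0      1     1  0 ]
  [ 0      0   5/11  5/11  1 ]
r4 ← r4 − 5/11·r3
  [ 1  -1/11  -5/11  5/11  0 ]
  [ 0      1      0     1  0 ]
  [ 0      0      1     1  0 ]
  [ 0      0      0     0  1 ]
r1 ← r1 + 5/11·r3
  [ 1  -1/11  0  10/11  0 ]
  [ 0      1  0      1  0 ]
  [ 0      0  1      1  0 ]
  [ 0      0  0      0  1 ]
r1 ← r1 + 1/11·r2
  [ 1  0  0  1  0 ]
  [ 0  1  0  1  0 ]
  [ 0  0  1  1  0 ]
  [ 0  0  0  0  1 ]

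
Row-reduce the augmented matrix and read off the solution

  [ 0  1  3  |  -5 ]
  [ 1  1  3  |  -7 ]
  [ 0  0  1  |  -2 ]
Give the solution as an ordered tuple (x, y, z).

(-2, 1, -2)

R1 <-> R2
  [ 1  1  3  |  -7 ]
  [ 0  1  3  |  -5 ]
  [ 0  0  1  |  -2 ]
R2 ← R2 − 3·R3
  [ 1  1  3  |  -7 ]
  [ 0  1  0  |   1 ]
  [ 0  0  1  |  -2 ]
R1 ← R1 − 3·R3
  [ 1  1  0  |  -1 ]
  [ 0  1  0  |   1 ]
  [ 0  0  1  |  -2 ]
R1 ← R1 − R2
  [ 1  0  0  |  -2 ]
  [ 0  1  0  |   1 ]
  [ 0  0  1  |  -2 ]
Reading off the last column: x = -2, y = 1, z = -2.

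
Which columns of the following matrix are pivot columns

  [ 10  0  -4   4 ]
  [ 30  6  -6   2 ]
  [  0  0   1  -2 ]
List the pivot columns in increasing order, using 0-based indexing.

0, 1, 2

Multiply R1 by 1/10.
  [  1  0  -2/5  2/5 ]
  [ 30  6    -6    2 ]
  [  0  0     1   -2 ]
Subtract 30 times R1 from R2.
  [ 1  0  -2/5  2/5 ]
  [ 0  6     6  -10 ]
  [ 0  0     1   -2 ]
Multiply R2 by 1/6.
  [ 1  0  -2/5   2/5 ]
  [ 0  1     1  -5/3 ]
  [ 0  0     1    -2 ]
Subtract R3 from R2.
  [ 1  0  -2/5  2/5 ]
  [ 0  1     0  1/3 ]
  [ 0  0     1   -2 ]
Add 2/5 times R3 to R1.
  [ 1  0  0  -2/5 ]
  [ 0  1  0   1/3 ]
  [ 0  0  1    -2 ]
Pivot columns are the columns containing a leading 1.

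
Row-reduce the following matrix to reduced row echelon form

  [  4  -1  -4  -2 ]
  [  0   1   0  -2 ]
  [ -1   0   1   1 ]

[[1, 0, -1, -1], [0, 1, 0, -2], [0, 0, 0, 0]]

Multiply R1 by 1/4.
  [  1  -1/4  -1  -1/2 ]
  [  0     1   0    -2 ]
  [ -1     0   1     1 ]
Add R1 to R3.
  [ 1  -1/4  -1  -1/2 ]
  [ 0     1   0    -2 ]
  [ 0  -1/4   0   1/2 ]
Add 1/4 times R2 to R3.
  [ 1  -1/4  -1  -1/2 ]
  [ 0     1   0    -2 ]
  [ 0     0   0     0 ]
Add 1/4 times R2 to R1.
  [ 1  0  -1  -1 ]
  [ 0  1   0  -2 ]
  [ 0  0   0   0 ]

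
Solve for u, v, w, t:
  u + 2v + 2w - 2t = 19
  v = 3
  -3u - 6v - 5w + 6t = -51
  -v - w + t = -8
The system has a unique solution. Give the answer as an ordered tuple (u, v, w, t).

(3, 3, 6, 1)

Form the augmented matrix and row-reduce:
  [  1   2   2  -2  |   19 ]
  [  0   1   0   0  |    3 ]
  [ -3  -6  -5   6  |  -51 ]
  [  0  -1  -1   1  |   -8 ]
r3 → r3 + 3·r1
  [ 1   2   2  -2  |  19 ]
  [ 0   1   0   0  |   3 ]
  [ 0   0   1   0  |   6 ]
  [ 0  -1  -1   1  |  -8 ]
r4 → r4 + r2
  [ 1  2   2  -2  |  19 ]
  [ 0  1   0   0  |   3 ]
  [ 0  0   1   0  |   6 ]
  [ 0  0  -1   1  |  -5 ]
r4 → r4 + r3
  [ 1  2  2  -2  |  19 ]
  [ 0  1  0   0  |   3 ]
  [ 0  0  1   0  |   6 ]
  [ 0  0  0   1  |   1 ]
r1 → r1 + 2·r4
  [ 1  2  2  0  |  21 ]
  [ 0  1  0  0  |   3 ]
  [ 0  0  1  0  |   6 ]
  [ 0  0  0  1  |   1 ]
r1 → r1 − 2·r3
  [ 1  2  0  0  |  9 ]
  [ 0  1  0  0  |  3 ]
  [ 0  0  1  0  |  6 ]
  [ 0  0  0  1  |  1 ]
r1 → r1 − 2·r2
  [ 1  0  0  0  |  3 ]
  [ 0  1  0  0  |  3 ]
  [ 0  0  1  0  |  6 ]
  [ 0  0  0  1  |  1 ]
Reading off the last column: u = 3, v = 3, w = 6, t = 1.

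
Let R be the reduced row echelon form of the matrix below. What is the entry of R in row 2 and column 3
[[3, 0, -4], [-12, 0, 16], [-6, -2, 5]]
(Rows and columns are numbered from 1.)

Multiply r1 by 1/3.
  [   1   0  -4/3 ]
  [ -12   0    16 ]
  [  -6  -2     5 ]
Add 12 times r1 to r2.
  [  1   0  -4/3 ]
  [  0   0     0 ]
  [ -6  -2     5 ]
Add 6 times r1 to r3.
  [ 1   0  -4/3 ]
  [ 0   0     0 ]
  [ 0  -2    -3 ]
Swap r2 and r3.
  [ 1   0  -4/3 ]
  [ 0  -2    -3 ]
  [ 0   0     0 ]
Multiply r2 by -1/2.
  [ 1  0  -4/3 ]
  [ 0  1   3/2 ]
  [ 0  0     0 ]

3/2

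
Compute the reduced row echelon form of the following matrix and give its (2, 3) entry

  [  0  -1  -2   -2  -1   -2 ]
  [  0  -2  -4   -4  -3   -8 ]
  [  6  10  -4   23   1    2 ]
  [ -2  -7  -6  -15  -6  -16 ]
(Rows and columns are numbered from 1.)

Swap ρ1 and ρ3.
  [  6  10  -4   23   1    2 ]
  [  0  -2  -4   -4  -3   -8 ]
  [  0  -1  -2   -2  -1   -2 ]
  [ -2  -7  -6  -15  -6  -16 ]
Multiply ρ1 by 1/6.
  [  1  5/3  -2/3  23/6  1/6  1/3 ]
  [  0   -2    -4    -4   -3   -8 ]
  [  0   -1    -2    -2   -1   -2 ]
  [ -2   -7    -6   -15   -6  -16 ]
Add 2 times ρ1 to ρ4.
  [ 1    5/3   -2/3   23/6    1/6    1/3 ]
  [ 0     -2     -4     -4     -3     -8 ]
  [ 0     -1     -2     -2     -1     -2 ]
  [ 0  -11/3  -22/3  -22/3  -17/3  -46/3 ]
Multiply ρ2 by -1/2.
  [ 1    5/3   -2/3   23/6    1/6    1/3 ]
  [ 0      1      2      2    3/2      4 ]
  [ 0     -1     -2     -2     -1     -2 ]
  [ 0  -11/3  -22/3  -22/3  -17/3  -46/3 ]
Add ρ2 to ρ3.
  [ 1    5/3   -2/3   23/6    1/6    1/3 ]
  [ 0      1      2      2    3/2      4 ]
  [ 0      0      0      0    1/2      2 ]
  [ 0  -11/3  -22/3  -22/3  -17/3  -46/3 ]
Add 11/3 times ρ2 to ρ4.
  [ 1  5/3  -2/3  23/6   1/6   1/3 ]
  [ 0    1     2     2   3/2     4 ]
  [ 0    0     0     0   1/2     2 ]
  [ 0    0     0     0  -1/6  -2/3 ]
Multiply ρ3 by 2.
  [ 1  5/3  -2/3  23/6   1/6   1/3 ]
  [ 0    1     2     2   3/2     4 ]
  [ 0    0     0     0     1     4 ]
  [ 0    0     0     0  -1/6  -2/3 ]
Add 1/6 times ρ3 to ρ4.
  [ 1  5/3  -2/3  23/6  1/6  1/3 ]
  [ 0    1     2     2  3/2    4 ]
  [ 0    0     0     0    1    4 ]
  [ 0    0     0     0    0    0 ]
Subtract 3/2 times ρ3 from ρ2.
  [ 1  5/3  -2/3  23/6  1/6  1/3 ]
  [ 0    1     2     2    0   -2 ]
  [ 0    0     0     0    1    4 ]
  [ 0    0     0     0    0    0 ]
Subtract 1/6 times ρ3 from ρ1.
  [ 1  5/3  -2/3  23/6  0  -1/3 ]
  [ 0    1     2     2  0    -2 ]
  [ 0    0     0     0  1     4 ]
  [ 0    0     0     0  0     0 ]
Subtract 5/3 times ρ2 from ρ1.
  [ 1  0  -4  1/2  0   3 ]
  [ 0  1   2    2  0  -2 ]
  [ 0  0   0    0  1   4 ]
  [ 0  0   0    0  0   0 ]

2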